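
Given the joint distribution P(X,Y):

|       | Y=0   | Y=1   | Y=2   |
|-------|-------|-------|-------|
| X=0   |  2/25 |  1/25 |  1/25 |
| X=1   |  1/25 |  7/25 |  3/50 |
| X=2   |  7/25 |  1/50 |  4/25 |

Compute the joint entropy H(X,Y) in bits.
2.6566 bits

H(X,Y) = -Σ_{x,y} P(x,y) log₂ P(x,y). Per-cell terms -P(x,y)·log₂P(x,y):
  X=0: 0.29151, 0.18575, 0.18575
  X=1: 0.18575, 0.51422, 0.24353
  X=2: 0.51422, 0.11288, 0.42302
Sum of the 9 terms: H(X,Y) = 2.6566 bits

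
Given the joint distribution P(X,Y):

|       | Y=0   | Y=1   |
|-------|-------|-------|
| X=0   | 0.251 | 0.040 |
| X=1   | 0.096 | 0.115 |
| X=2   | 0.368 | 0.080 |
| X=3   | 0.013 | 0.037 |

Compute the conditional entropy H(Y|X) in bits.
0.7224 bits

H(Y|X) = H(X,Y) - H(X)

H(X,Y) = -Σ_{x,y} P(x,y) log₂ P(x,y). Per-cell terms -P(x,y)·log₂P(x,y):
  X=0: 0.500554, 0.185754
  X=1: 0.324559, 0.358834
  X=2: 0.530738, 0.291508
  X=3: 0.081449, 0.175984
Sum of the 8 terms: H(X,Y) = 2.44938 bits

Marginal of X (row sums):
  P(X=0) = 0.251 + 0.040 = 0.291
  P(X=1) = 0.096 + 0.115 = 0.211
  P(X=2) = 0.368 + 0.080 = 0.448
  P(X=3) = 0.013 + 0.037 = 0.050
H(X) = -[0.291·log₂(0.291) + 0.211·log₂(0.211) + 0.448·log₂(0.448) + 0.050·log₂(0.050)]
  = 0.518245 + 0.473629 + 0.518976 + 0.216096 = 1.72695 bits

H(Y|X) = H(X,Y) - H(X) = 2.44938 - 1.72695 = 0.7224 bits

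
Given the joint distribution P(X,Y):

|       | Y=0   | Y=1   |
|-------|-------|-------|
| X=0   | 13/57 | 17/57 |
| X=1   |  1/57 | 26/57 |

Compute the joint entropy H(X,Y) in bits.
1.6258 bits

H(X,Y) = -Σ_{x,y} P(x,y) log₂ P(x,y). Per-cell terms -P(x,y)·log₂P(x,y):
  X=0: 0.4863, 0.5206
  X=1: 0.1023, 0.5166
Sum of the 4 terms: H(X,Y) = 1.6258 bits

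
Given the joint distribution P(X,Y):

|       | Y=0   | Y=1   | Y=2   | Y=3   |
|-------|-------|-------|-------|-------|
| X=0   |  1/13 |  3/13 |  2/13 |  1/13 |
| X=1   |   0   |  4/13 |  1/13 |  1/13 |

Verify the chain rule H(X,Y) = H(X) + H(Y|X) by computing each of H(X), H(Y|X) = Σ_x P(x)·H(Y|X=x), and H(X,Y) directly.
H(X) = 0.9957 bits, H(Y|X) = 1.5697 bits, H(X,Y) = 2.5654 bits

Marginal of X (row sums):
  P(X=0) = 1/13 + 3/13 + 2/13 + 1/13 = 7/13
  P(X=1) = 0 + 4/13 + 1/13 + 1/13 = 6/13
H(X) = -[(7/13)·log₂(7/13) + (6/13)·log₂(6/13)]
  = 0.480892 + 0.514836 = 0.9957 bits

H(Y|X) = Σ_x P(x)·H(Y|X=x):
  X=0: P(X=0) = 7/13, P(Y|X=0) = (1/7, 3/7, 2/7, 1/7) → H(Y|X=0) = 1.842371
  X=1: P(X=1) = 6/13, P(Y|X=1) = (0, 2/3, 1/6, 1/6) → H(Y|X=1) = 1.251629
H(Y|X) = (7/13)·1.842371 + (6/13)·1.251629 = 1.5697 bits

H(X,Y) = -Σ_{x,y} P(x,y) log₂ P(x,y). Per-cell terms -P(x,y)·log₂P(x,y):
  X=0: 0.284649, 0.488187, 0.415452, 0.284649
  X=1: 0.000000, 0.523212, 0.284649, 0.284649
  (cells with P = 0 contribute 0)
Sum of the 8 terms: H(X,Y) = 2.5654 bits

Chain rule check:
  H(X) + H(Y|X) = 0.9957 + 1.5697 = 2.5654 bits
  H(X,Y) = 2.5654 bits
✓ Chain rule verified.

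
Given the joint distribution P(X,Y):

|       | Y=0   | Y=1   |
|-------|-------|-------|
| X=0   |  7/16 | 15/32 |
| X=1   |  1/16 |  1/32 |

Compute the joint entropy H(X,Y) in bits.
1.4404 bits

H(X,Y) = -Σ_{x,y} P(x,y) log₂ P(x,y). Per-cell terms -P(x,y)·log₂P(x,y):
  X=0: 0.5218, 0.5124
  X=1: 0.2500, 0.1562
Sum of the 4 terms: H(X,Y) = 1.4404 bits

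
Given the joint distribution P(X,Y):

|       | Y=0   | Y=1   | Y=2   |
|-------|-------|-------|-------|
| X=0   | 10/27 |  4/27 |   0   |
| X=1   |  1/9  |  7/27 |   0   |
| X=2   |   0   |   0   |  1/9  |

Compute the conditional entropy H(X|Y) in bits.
0.7605 bits

H(X|Y) = H(X,Y) - H(Y)

H(X,Y) = -Σ_{x,y} P(x,y) log₂ P(x,y). Per-cell terms -P(x,y)·log₂P(x,y):
  X=0: 0.53073, 0.40813, 0.00000
  X=1: 0.35221, 0.50492, 0.00000
  X=2: 0.00000, 0.00000, 0.35221
  (cells with P = 0 contribute 0)
Sum of the 9 terms: H(X,Y) = 2.1482 bits

Marginal of Y (column sums):
  P(Y=0) = 10/27 + 1/9 + 0 = 13/27
  P(Y=1) = 4/27 + 7/27 + 0 = 11/27
  P(Y=2) = 0 + 0 + 1/9 = 1/9
H(Y) = -[(13/27)·log₂(13/27) + (11/27)·log₂(11/27) + (1/9)·log₂(1/9)]
  = 0.50770 + 0.52778 + 0.35221 = 1.3877 bits

H(X|Y) = H(X,Y) - H(Y) = 2.1482 - 1.3877 = 0.7605 bits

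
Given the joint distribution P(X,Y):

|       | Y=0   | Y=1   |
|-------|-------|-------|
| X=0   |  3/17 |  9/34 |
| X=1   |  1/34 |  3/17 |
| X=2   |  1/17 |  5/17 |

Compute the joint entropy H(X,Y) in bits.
2.3002 bits

H(X,Y) = -Σ_{x,y} P(x,y) log₂ P(x,y). Per-cell terms -P(x,y)·log₂P(x,y):
  X=0: 0.44162, 0.50758
  X=1: 0.14963, 0.44162
  X=2: 0.24044, 0.51927
Sum of the 6 terms: H(X,Y) = 2.3002 bits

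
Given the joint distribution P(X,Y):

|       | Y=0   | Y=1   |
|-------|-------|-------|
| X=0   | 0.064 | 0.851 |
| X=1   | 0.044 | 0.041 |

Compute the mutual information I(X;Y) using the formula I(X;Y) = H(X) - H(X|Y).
0.0743 bits

I(X;Y) = H(X) - H(X|Y)

Marginal of X (row sums):
  P(X=0) = 0.064 + 0.851 = 0.915
  P(X=1) = 0.044 + 0.041 = 0.085
H(X) = -[0.915·log₂(0.915) + 0.085·log₂(0.085)]
  = 0.117263 + 0.302293 = 0.41956 bits

Marginal of Y (column sums):
  P(Y=0) = 0.064 + 0.044 = 0.108
  P(Y=1) = 0.851 + 0.041 = 0.892
H(X|Y) = Σ_y P(y)·H(X|Y=y):
  Y=0: P(Y=0) = 0.108, P(X|Y=0) = (16/27, 11/27) → H(X|Y=0) = 0.975119
  Y=1: P(Y=1) = 0.892, P(X|Y=1) = (851/892, 41/892) → H(X|Y=1) = 0.268999
H(X|Y) = 0.108·0.975119 + 0.892·0.268999 = 0.34526 bits

I(X;Y) = H(X) - H(X|Y) = 0.41956 - 0.34526 = 0.0743 bits

Cross-check via I(X;Y) = H(X) + H(Y) - H(X,Y): computing H(Y) from the column sums and H(X,Y) from the 4 cells in the same way gives H(Y) = 0.49385 bits and H(X,Y) = 0.83911 bits, so
I(X;Y) = 0.41956 + 0.49385 - 0.83911 = 0.0743 bits ✓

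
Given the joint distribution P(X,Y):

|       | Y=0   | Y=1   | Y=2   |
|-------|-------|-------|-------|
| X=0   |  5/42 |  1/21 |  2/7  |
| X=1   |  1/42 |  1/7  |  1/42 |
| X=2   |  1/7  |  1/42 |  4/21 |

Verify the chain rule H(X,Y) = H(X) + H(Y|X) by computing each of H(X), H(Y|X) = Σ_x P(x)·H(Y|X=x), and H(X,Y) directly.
H(X) = 1.5039 bits, H(Y|X) = 1.2301 bits, H(X,Y) = 2.7340 bits

Marginal of X (row sums):
  P(X=0) = 5/42 + 1/21 + 2/7 = 19/42
  P(X=1) = 1/42 + 1/7 + 1/42 = 4/21
  P(X=2) = 1/7 + 1/42 + 4/21 = 5/14
H(X) = -[(19/42)·log₂(19/42) + (4/21)·log₂(4/21) + (5/14)·log₂(5/14)]
  = 0.51770 + 0.45568 + 0.53051 = 1.5039 bits

H(Y|X) = Σ_x P(x)·H(Y|X=x):
  X=0: P(X=0) = 19/42, P(Y|X=0) = (5/19, 2/19, 12/19) → H(Y|X=0) = 1.26744
  X=1: P(X=1) = 4/21, P(Y|X=1) = (1/8, 3/4, 1/8) → H(Y|X=1) = 1.06128
  X=2: P(X=2) = 5/14, P(Y|X=2) = (2/5, 1/15, 8/15) → H(Y|X=2) = 1.27291
H(Y|X) = (19/42)·1.26744 + (4/21)·1.06128 + (5/14)·1.27291 = 1.2301 bits

H(X,Y) = -Σ_{x,y} P(x,y) log₂ P(x,y). Per-cell terms -P(x,y)·log₂P(x,y):
  X=0: 0.36552, 0.20916, 0.51639
  X=1: 0.12839, 0.40105, 0.12839
  X=2: 0.40105, 0.12839, 0.45568
Sum of the 9 terms: H(X,Y) = 2.7340 bits

Chain rule check:
  H(X) + H(Y|X) = 1.5039 + 1.2301 = 2.7340 bits
  H(X,Y) = 2.7340 bits
✓ Chain rule verified.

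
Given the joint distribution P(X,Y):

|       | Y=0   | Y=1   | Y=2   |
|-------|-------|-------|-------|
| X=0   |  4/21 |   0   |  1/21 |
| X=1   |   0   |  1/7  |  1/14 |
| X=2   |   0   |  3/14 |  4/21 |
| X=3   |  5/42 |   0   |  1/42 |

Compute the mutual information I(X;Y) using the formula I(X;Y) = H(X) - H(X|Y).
0.7172 bits

I(X;Y) = H(X) - H(X|Y)

Marginal of X (row sums):
  P(X=0) = 4/21 + 0 + 1/21 = 5/21
  P(X=1) = 0 + 1/7 + 1/14 = 3/14
  P(X=2) = 0 + 3/14 + 4/21 = 17/42
  P(X=3) = 5/42 + 0 + 1/42 = 1/7
H(X) = -[(5/21)·log₂(5/21) + (3/14)·log₂(3/14) + (17/42)·log₂(17/42) + (1/7)·log₂(1/7)]
  = 0.4929 + 0.4762 + 0.5282 + 0.4011 = 1.8984 bits

Marginal of Y (column sums):
  P(Y=0) = 4/21 + 0 + 0 + 5/42 = 13/42
  P(Y=1) = 0 + 1/7 + 3/14 + 0 = 5/14
  P(Y=2) = 1/21 + 1/14 + 4/21 + 1/42 = 1/3
H(X|Y) = Σ_y P(y)·H(X|Y=y):
  Y=0: P(Y=0) = 13/42, P(X|Y=0) = (8/13, 0, 0, 5/13) → H(X|Y=0) = 0.9612
  Y=1: P(Y=1) = 5/14, P(X|Y=1) = (0, 2/5, 3/5, 0) → H(X|Y=1) = 0.9710
  Y=2: P(Y=2) = 1/3, P(X|Y=2) = (1/7, 3/14, 4/7, 1/14) → H(X|Y=2) = 1.6106
H(X|Y) = (13/42)·0.9612 + (5/14)·0.9710 + (1/3)·1.6106 = 1.1812 bits

I(X;Y) = H(X) - H(X|Y) = 1.8984 - 1.1812 = 0.7172 bits

Cross-check via I(X;Y) = H(X) + H(Y) - H(X,Y): computing H(Y) from the column sums and H(X,Y) from the 12 cells in the same way gives H(Y) = 1.5825 bits and H(X,Y) = 2.7637 bits, so
I(X;Y) = 1.8984 + 1.5825 - 2.7637 = 0.7172 bits ✓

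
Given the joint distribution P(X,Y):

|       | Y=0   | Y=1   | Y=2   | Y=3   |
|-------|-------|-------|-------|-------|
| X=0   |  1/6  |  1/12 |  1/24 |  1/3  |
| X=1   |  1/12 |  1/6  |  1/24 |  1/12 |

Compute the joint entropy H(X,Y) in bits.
2.6683 bits

H(X,Y) = -Σ_{x,y} P(x,y) log₂ P(x,y). Per-cell terms -P(x,y)·log₂P(x,y):
  X=0: 0.43083, 0.29875, 0.19104, 0.52832
  X=1: 0.29875, 0.43083, 0.19104, 0.29875
Sum of the 8 terms: H(X,Y) = 2.6683 bits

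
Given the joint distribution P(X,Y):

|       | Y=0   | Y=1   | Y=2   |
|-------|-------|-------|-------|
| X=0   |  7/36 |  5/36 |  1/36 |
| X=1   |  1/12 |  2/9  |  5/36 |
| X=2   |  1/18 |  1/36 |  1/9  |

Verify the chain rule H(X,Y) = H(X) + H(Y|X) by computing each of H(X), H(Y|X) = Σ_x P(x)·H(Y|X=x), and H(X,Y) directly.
H(X) = 1.5100 bits, H(Y|X) = 1.3925 bits, H(X,Y) = 2.9025 bits

Marginal of X (row sums):
  P(X=0) = 7/36 + 5/36 + 1/36 = 13/36
  P(X=1) = 1/12 + 2/9 + 5/36 = 4/9
  P(X=2) = 1/18 + 1/36 + 1/9 = 7/36
H(X) = -[(13/36)·log₂(13/36) + (4/9)·log₂(4/9) + (7/36)·log₂(7/36)]
  = 0.530647 + 0.519967 + 0.459389 = 1.5100 bits

H(Y|X) = Σ_x P(x)·H(Y|X=x):
  X=0: P(X=0) = 13/36, P(Y|X=0) = (7/13, 5/13, 1/13) → H(Y|X=0) = 1.295738
  X=1: P(X=1) = 4/9, P(Y|X=1) = (3/16, 1/2, 5/16) → H(Y|X=1) = 1.477217
  X=2: P(X=2) = 7/36, P(Y|X=2) = (2/7, 1/7, 4/7) → H(Y|X=2) = 1.378783
H(Y|X) = (13/36)·1.295738 + (4/9)·1.477217 + (7/36)·1.378783 = 1.3925 bits

H(X,Y) = -Σ_{x,y} P(x,y) log₂ P(x,y). Per-cell terms -P(x,y)·log₂P(x,y):
  X=0: 0.459389, 0.395555, 0.143609
  X=1: 0.298747, 0.482206, 0.395555
  X=2: 0.231663, 0.143609, 0.352214
Sum of the 9 terms: H(X,Y) = 2.9025 bits

Chain rule check:
  H(X) + H(Y|X) = 1.5100 + 1.3925 = 2.9025 bits
  H(X,Y) = 2.9025 bits
✓ Chain rule verified.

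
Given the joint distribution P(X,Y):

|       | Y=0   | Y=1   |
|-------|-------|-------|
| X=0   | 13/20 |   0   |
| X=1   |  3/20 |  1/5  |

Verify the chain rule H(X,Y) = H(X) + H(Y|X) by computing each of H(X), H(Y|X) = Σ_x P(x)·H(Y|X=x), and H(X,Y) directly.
H(X) = 0.9341 bits, H(Y|X) = 0.3448 bits, H(X,Y) = 1.2789 bits

Marginal of X (row sums):
  P(X=0) = 13/20 + 0 = 13/20
  P(X=1) = 3/20 + 1/5 = 7/20
H(X) = -[(13/20)·log₂(13/20) + (7/20)·log₂(7/20)]
  = 0.4040 + 0.5301 = 0.9341 bits

H(Y|X) = Σ_x P(x)·H(Y|X=x):
  X=0: P(X=0) = 13/20, P(Y|X=0) = (1, 0) → H(Y|X=0) = 0.0000
  X=1: P(X=1) = 7/20, P(Y|X=1) = (3/7, 4/7) → H(Y|X=1) = 0.9852
H(Y|X) = (13/20)·0.0000 + (7/20)·0.9852 = 0.3448 bits

H(X,Y) = -Σ_{x,y} P(x,y) log₂ P(x,y). Per-cell terms -P(x,y)·log₂P(x,y):
  X=0: 0.4040, 0.0000
  X=1: 0.4105, 0.4644
  (cells with P = 0 contribute 0)
Sum of the 4 terms: H(X,Y) = 1.2789 bits

Chain rule check:
  H(X) + H(Y|X) = 0.9341 + 0.3448 = 1.2789 bits
  H(X,Y) = 1.2789 bits
✓ Chain rule verified.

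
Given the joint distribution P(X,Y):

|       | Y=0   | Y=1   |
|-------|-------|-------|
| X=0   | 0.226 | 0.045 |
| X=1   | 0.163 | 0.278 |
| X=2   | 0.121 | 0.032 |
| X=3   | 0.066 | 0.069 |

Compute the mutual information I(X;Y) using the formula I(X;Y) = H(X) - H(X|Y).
0.1402 bits

I(X;Y) = H(X) - H(X|Y)

Marginal of X (row sums):
  P(X=0) = 0.226 + 0.045 = 0.271
  P(X=1) = 0.163 + 0.278 = 0.441
  P(X=2) = 0.121 + 0.032 = 0.153
  P(X=3) = 0.066 + 0.069 = 0.135
H(X) = -[0.271·log₂(0.271) + 0.441·log₂(0.441) + 0.153·log₂(0.153) + 0.135·log₂(0.135)]
  = 0.51047 + 0.52089 + 0.41438 + 0.39001 = 1.83575 bits

Marginal of Y (column sums):
  P(Y=0) = 0.226 + 0.163 + 0.121 + 0.066 = 0.576
  P(Y=1) = 0.045 + 0.278 + 0.032 + 0.069 = 0.424
H(X|Y) = Σ_y P(y)·H(X|Y=y):
  Y=0: P(Y=0) = 0.576, P(X|Y=0) = (113/288, 163/576, 121/576, 11/96) → H(X|Y=0) = 1.87597
  Y=1: P(Y=1) = 0.424, P(X|Y=1) = (45/424, 139/212, 4/53, 69/424) → H(X|Y=1) = 1.45036
H(X|Y) = 0.576·1.87597 + 0.424·1.45036 = 1.69551 bits

I(X;Y) = H(X) - H(X|Y) = 1.83575 - 1.69551 = 0.1402 bits

Cross-check via I(X;Y) = H(X) + H(Y) - H(X,Y): computing H(Y) from the column sums and H(X,Y) from the 8 cells in the same way gives H(Y) = 0.98327 bits and H(X,Y) = 2.67878 bits, so
I(X;Y) = 1.83575 + 0.98327 - 2.67878 = 0.1402 bits ✓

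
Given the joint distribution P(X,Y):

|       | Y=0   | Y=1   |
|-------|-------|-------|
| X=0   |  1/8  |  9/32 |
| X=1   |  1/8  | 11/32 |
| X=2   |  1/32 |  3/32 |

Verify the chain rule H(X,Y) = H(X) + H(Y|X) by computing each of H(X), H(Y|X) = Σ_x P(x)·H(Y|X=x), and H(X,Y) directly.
H(X) = 1.4153 bits, H(Y|X) = 0.8553 bits, H(X,Y) = 2.2707 bits

Marginal of X (row sums):
  P(X=0) = 1/8 + 9/32 = 13/32
  P(X=1) = 1/8 + 11/32 = 15/32
  P(X=2) = 1/32 + 3/32 = 1/8
H(X) = -[(13/32)·log₂(13/32) + (15/32)·log₂(15/32) + (1/8)·log₂(1/8)]
  = 0.5279 + 0.5124 + 0.3750 = 1.4153 bits

H(Y|X) = Σ_x P(x)·H(Y|X=x):
  X=0: P(X=0) = 13/32, P(Y|X=0) = (4/13, 9/13) → H(Y|X=0) = 0.8905
  X=1: P(X=1) = 15/32, P(Y|X=1) = (4/15, 11/15) → H(Y|X=1) = 0.8366
  X=2: P(X=2) = 1/8, P(Y|X=2) = (1/4, 3/4) → H(Y|X=2) = 0.8113
H(Y|X) = (13/32)·0.8905 + (15/32)·0.8366 + (1/8)·0.8113 = 0.8553 bits

H(X,Y) = -Σ_{x,y} P(x,y) log₂ P(x,y). Per-cell terms -P(x,y)·log₂P(x,y):
  X=0: 0.3750, 0.5147
  X=1: 0.3750, 0.5296
  X=2: 0.1562, 0.3202
Sum of the 6 terms: H(X,Y) = 2.2707 bits

Chain rule check:
  H(X) + H(Y|X) = 1.4153 + 0.8553 = 2.2706 bits
  H(X,Y) = 2.2707 bits
✓ Chain rule verified (Δ = 0.0001 is 4-dp rounding noise: each of the three values was rounded independently).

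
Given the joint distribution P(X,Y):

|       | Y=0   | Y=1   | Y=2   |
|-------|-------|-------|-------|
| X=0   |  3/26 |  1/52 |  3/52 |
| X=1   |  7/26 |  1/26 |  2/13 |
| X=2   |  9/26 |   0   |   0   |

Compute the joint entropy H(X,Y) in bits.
2.3422 bits

H(X,Y) = -Σ_{x,y} P(x,y) log₂ P(x,y). Per-cell terms -P(x,y)·log₂P(x,y):
  X=0: 0.35948, 0.10962, 0.23743
  X=1: 0.50968, 0.18079, 0.41545
  X=2: 0.52979, 0.00000, 0.00000
  (cells with P = 0 contribute 0)
Sum of the 9 terms: H(X,Y) = 2.3422 bits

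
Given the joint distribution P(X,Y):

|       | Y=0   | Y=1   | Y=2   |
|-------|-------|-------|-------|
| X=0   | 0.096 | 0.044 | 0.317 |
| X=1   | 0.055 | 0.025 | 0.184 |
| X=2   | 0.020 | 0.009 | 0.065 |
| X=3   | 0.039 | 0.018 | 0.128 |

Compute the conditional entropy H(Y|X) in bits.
1.1631 bits

H(Y|X) = H(X,Y) - H(X)

H(X,Y) = -Σ_{x,y} P(x,y) log₂ P(x,y). Per-cell terms -P(x,y)·log₂P(x,y):
  X=0: 0.32456, 0.19828, 0.52541
  X=1: 0.23014, 0.13305, 0.44937
  X=2: 0.11288, 0.06116, 0.25632
  X=3: 0.18253, 0.10433, 0.37962
Sum of the 12 terms: H(X,Y) = 2.95765 bits

Marginal of X (row sums):
  P(X=0) = 0.096 + 0.044 + 0.317 = 0.457
  P(X=1) = 0.055 + 0.025 + 0.184 = 0.264
  P(X=2) = 0.020 + 0.009 + 0.065 = 0.094
  P(X=3) = 0.039 + 0.018 + 0.128 = 0.185
H(X) = -[0.457·log₂(0.457) + 0.264·log₂(0.264) + 0.094·log₂(0.094) + 0.185·log₂(0.185)]
  = 0.51629 + 0.50725 + 0.32065 + 0.45036 = 1.79455 bits

H(Y|X) = H(X,Y) - H(X) = 2.95765 - 1.79455 = 1.1631 bits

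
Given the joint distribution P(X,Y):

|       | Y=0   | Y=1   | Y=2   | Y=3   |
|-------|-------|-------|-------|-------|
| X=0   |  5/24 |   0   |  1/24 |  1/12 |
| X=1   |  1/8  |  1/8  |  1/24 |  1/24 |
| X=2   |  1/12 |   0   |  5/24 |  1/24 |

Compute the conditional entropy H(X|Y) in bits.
1.2040 bits

H(X|Y) = H(X,Y) - H(Y)

H(X,Y) = -Σ_{x,y} P(x,y) log₂ P(x,y). Per-cell terms -P(x,y)·log₂P(x,y):
  X=0: 0.47147, 0.00000, 0.19104, 0.29875
  X=1: 0.37500, 0.37500, 0.19104, 0.19104
  X=2: 0.29875, 0.00000, 0.47147, 0.19104
  (cells with P = 0 contribute 0)
Sum of the 12 terms: H(X,Y) = 3.0546 bits

Marginal of Y (column sums):
  P(Y=0) = 5/24 + 1/8 + 1/12 = 5/12
  P(Y=1) = 0 + 1/8 + 0 = 1/8
  P(Y=2) = 1/24 + 1/24 + 5/24 = 7/24
  P(Y=3) = 1/12 + 1/24 + 1/24 = 1/6
H(Y) = -[(5/12)·log₂(5/12) + (1/8)·log₂(1/8) + (7/24)·log₂(7/24) + (1/6)·log₂(1/6)]
  = 0.52626 + 0.37500 + 0.51847 + 0.43083 = 1.8506 bits

H(X|Y) = H(X,Y) - H(Y) = 3.0546 - 1.8506 = 1.2040 bits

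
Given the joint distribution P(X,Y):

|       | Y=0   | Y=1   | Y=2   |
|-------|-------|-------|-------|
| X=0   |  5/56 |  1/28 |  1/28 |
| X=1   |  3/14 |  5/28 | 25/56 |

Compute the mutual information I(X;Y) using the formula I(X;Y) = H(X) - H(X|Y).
0.0477 bits

I(X;Y) = H(X) - H(X|Y)

Marginal of X (row sums):
  P(X=0) = 5/56 + 1/28 + 1/28 = 9/56
  P(X=1) = 3/14 + 5/28 + 25/56 = 47/56
H(X) = -[(9/56)·log₂(9/56) + (47/56)·log₂(47/56)]
  = 0.4239 + 0.2121 = 0.6360 bits

Marginal of Y (column sums):
  P(Y=0) = 5/56 + 3/14 = 17/56
  P(Y=1) = 1/28 + 5/28 = 3/14
  P(Y=2) = 1/28 + 25/56 = 27/56
H(X|Y) = Σ_y P(y)·H(X|Y=y):
  Y=0: P(Y=0) = 17/56, P(X|Y=0) = (5/17, 12/17) → H(X|Y=0) = 0.8740
  Y=1: P(Y=1) = 3/14, P(X|Y=1) = (1/6, 5/6) → H(X|Y=1) = 0.6500
  Y=2: P(Y=2) = 27/56, P(X|Y=2) = (2/27, 25/27) → H(X|Y=2) = 0.3809
H(X|Y) = (17/56)·0.8740 + (3/14)·0.6500 + (27/56)·0.3809 = 0.5883 bits

I(X;Y) = H(X) - H(X|Y) = 0.6360 - 0.5883 = 0.0477 bits

Cross-check via I(X;Y) = H(X) + H(Y) - H(X,Y): computing H(Y) from the column sums and H(X,Y) from the 6 cells in the same way gives H(Y) = 1.5058 bits and H(X,Y) = 2.0941 bits, so
I(X;Y) = 0.6360 + 1.5058 - 2.0941 = 0.0477 bits ✓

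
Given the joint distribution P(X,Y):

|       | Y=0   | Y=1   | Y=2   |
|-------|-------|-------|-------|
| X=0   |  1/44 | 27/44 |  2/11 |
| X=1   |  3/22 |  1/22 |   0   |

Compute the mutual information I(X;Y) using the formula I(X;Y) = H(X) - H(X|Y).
0.3513 bits

I(X;Y) = H(X) - H(X|Y)

Marginal of X (row sums):
  P(X=0) = 1/44 + 27/44 + 2/11 = 9/11
  P(X=1) = 3/22 + 1/22 + 0 = 2/11
H(X) = -[(9/11)·log₂(9/11) + (2/11)·log₂(2/11)]
  = 0.23687 + 0.44717 = 0.68404 bits

Marginal of Y (column sums):
  P(Y=0) = 1/44 + 3/22 = 7/44
  P(Y=1) = 27/44 + 1/22 = 29/44
  P(Y=2) = 2/11 + 0 = 2/11
H(X|Y) = Σ_y P(y)·H(X|Y=y):
  Y=0: P(Y=0) = 7/44, P(X|Y=0) = (1/7, 6/7) → H(X|Y=0) = 0.59167
  Y=1: P(Y=1) = 29/44, P(X|Y=1) = (27/29, 2/29) → H(X|Y=1) = 0.36205
  Y=2: P(Y=2) = 2/11, P(X|Y=2) = (1, 0) → H(X|Y=2) = 0.00000
H(X|Y) = (7/44)·0.59167 + (29/44)·0.36205 + (2/11)·0.00000 = 0.33275 bits

I(X;Y) = H(X) - H(X|Y) = 0.68404 - 0.33275 = 0.3513 bits

Cross-check via I(X;Y) = H(X) + H(Y) - H(X,Y): computing H(Y) from the column sums and H(X,Y) from the 6 cells in the same way gives H(Y) = 1.26550 bits and H(X,Y) = 1.59826 bits, so
I(X;Y) = 0.68404 + 1.26550 - 1.59826 = 0.3513 bits ✓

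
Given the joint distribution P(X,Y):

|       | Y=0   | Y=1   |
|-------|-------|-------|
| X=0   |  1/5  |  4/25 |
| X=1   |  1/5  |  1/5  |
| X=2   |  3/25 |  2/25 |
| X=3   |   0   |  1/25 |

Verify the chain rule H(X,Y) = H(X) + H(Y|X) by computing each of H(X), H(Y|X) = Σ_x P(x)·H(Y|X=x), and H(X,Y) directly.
H(X) = 1.7095 bits, H(Y|X) = 0.9510 bits, H(X,Y) = 2.6605 bits

Marginal of X (row sums):
  P(X=0) = 1/5 + 4/25 = 9/25
  P(X=1) = 1/5 + 1/5 = 2/5
  P(X=2) = 3/25 + 2/25 = 1/5
  P(X=3) = 0 + 1/25 = 1/25
H(X) = -[(9/25)·log₂(9/25) + (2/5)·log₂(2/5) + (1/5)·log₂(1/5) + (1/25)·log₂(1/25)]
  = 0.53062 + 0.52877 + 0.46439 + 0.18575 = 1.7095 bits

H(Y|X) = Σ_x P(x)·H(Y|X=x):
  X=0: P(X=0) = 9/25, P(Y|X=0) = (5/9, 4/9) → H(Y|X=0) = 0.99108
  X=1: P(X=1) = 2/5, P(Y|X=1) = (1/2, 1/2) → H(Y|X=1) = 1.00000
  X=2: P(X=2) = 1/5, P(Y|X=2) = (3/5, 2/5) → H(Y|X=2) = 0.97095
  X=3: P(X=3) = 1/25, P(Y|X=3) = (0, 1) → H(Y|X=3) = 0.00000
H(Y|X) = (9/25)·0.99108 + (2/5)·1.00000 + (1/5)·0.97095 + (1/25)·0.00000 = 0.9510 bits

H(X,Y) = -Σ_{x,y} P(x,y) log₂ P(x,y). Per-cell terms -P(x,y)·log₂P(x,y):
  X=0: 0.46439, 0.42302
  X=1: 0.46439, 0.46439
  X=2: 0.36707, 0.29151
  X=3: 0.00000, 0.18575
  (cells with P = 0 contribute 0)
Sum of the 8 terms: H(X,Y) = 2.6605 bits

Chain rule check:
  H(X) + H(Y|X) = 1.7095 + 0.9510 = 2.6605 bits
  H(X,Y) = 2.6605 bits
✓ Chain rule verified.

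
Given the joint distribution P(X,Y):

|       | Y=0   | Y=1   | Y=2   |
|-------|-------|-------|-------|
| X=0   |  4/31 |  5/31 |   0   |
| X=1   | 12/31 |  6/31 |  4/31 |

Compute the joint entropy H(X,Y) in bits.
2.1755 bits

H(X,Y) = -Σ_{x,y} P(x,y) log₂ P(x,y). Per-cell terms -P(x,y)·log₂P(x,y):
  X=0: 0.38119, 0.42456, 0.00000
  X=1: 0.53003, 0.45856, 0.38119
  (cells with P = 0 contribute 0)
Sum of the 6 terms: H(X,Y) = 2.1755 bits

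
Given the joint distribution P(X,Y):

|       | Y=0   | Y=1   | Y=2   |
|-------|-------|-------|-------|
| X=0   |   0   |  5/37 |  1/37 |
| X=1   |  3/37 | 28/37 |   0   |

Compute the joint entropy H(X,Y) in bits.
1.1292 bits

H(X,Y) = -Σ_{x,y} P(x,y) log₂ P(x,y). Per-cell terms -P(x,y)·log₂P(x,y):
  X=0: 0.0000, 0.3902, 0.1408
  X=1: 0.2939, 0.3043, 0.0000
  (cells with P = 0 contribute 0)
Sum of the 6 terms: H(X,Y) = 1.1292 bits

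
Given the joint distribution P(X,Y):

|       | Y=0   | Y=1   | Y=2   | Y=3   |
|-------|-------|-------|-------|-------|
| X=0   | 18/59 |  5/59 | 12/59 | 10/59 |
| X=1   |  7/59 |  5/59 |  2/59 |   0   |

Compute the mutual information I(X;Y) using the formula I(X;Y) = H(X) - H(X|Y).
0.1181 bits

I(X;Y) = H(X) - H(X|Y)

Marginal of X (row sums):
  P(X=0) = 18/59 + 5/59 + 12/59 + 10/59 = 45/59
  P(X=1) = 7/59 + 5/59 + 2/59 + 0 = 14/59
H(X) = -[(45/59)·log₂(45/59) + (14/59)·log₂(14/59)]
  = 0.2981 + 0.4924 = 0.7905 bits

Marginal of Y (column sums):
  P(Y=0) = 18/59 + 7/59 = 25/59
  P(Y=1) = 5/59 + 5/59 = 10/59
  P(Y=2) = 12/59 + 2/59 = 14/59
  P(Y=3) = 10/59 + 0 = 10/59
H(X|Y) = Σ_y P(y)·H(X|Y=y):
  Y=0: P(Y=0) = 25/59, P(X|Y=0) = (18/25, 7/25) → H(X|Y=0) = 0.8555
  Y=1: P(Y=1) = 10/59, P(X|Y=1) = (1/2, 1/2) → H(X|Y=1) = 1.0000
  Y=2: P(Y=2) = 14/59, P(X|Y=2) = (6/7, 1/7) → H(X|Y=2) = 0.5917
  Y=3: P(Y=3) = 10/59, P(X|Y=3) = (1, 0) → H(X|Y=3) = 0.0000
H(X|Y) = (25/59)·0.8555 + (10/59)·1.0000 + (14/59)·0.5917 + (10/59)·0.0000 = 0.6724 bits

I(X;Y) = H(X) - H(X|Y) = 0.7905 - 0.6724 = 0.1181 bits

Cross-check via I(X;Y) = H(X) + H(Y) - H(X,Y): computing H(Y) from the column sums and H(X,Y) from the 8 cells in the same way gives H(Y) = 1.8854 bits and H(X,Y) = 2.5578 bits, so
I(X;Y) = 0.7905 + 1.8854 - 2.5578 = 0.1181 bits ✓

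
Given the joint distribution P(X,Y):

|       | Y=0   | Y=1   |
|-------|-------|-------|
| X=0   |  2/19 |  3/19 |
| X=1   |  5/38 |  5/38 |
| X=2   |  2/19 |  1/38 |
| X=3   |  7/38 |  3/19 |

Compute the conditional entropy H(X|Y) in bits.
1.8844 bits

H(X|Y) = H(X,Y) - H(Y)

H(X,Y) = -Σ_{x,y} P(x,y) log₂ P(x,y). Per-cell terms -P(x,y)·log₂P(x,y):
  X=0: 0.34189, 0.42047
  X=1: 0.38500, 0.38500
  X=2: 0.34189, 0.13810
  X=3: 0.44958, 0.42047
Sum of the 8 terms: H(X,Y) = 2.8824 bits

Marginal of Y (column sums):
  P(Y=0) = 2/19 + 5/38 + 2/19 + 7/38 = 10/19
  P(Y=1) = 3/19 + 5/38 + 1/38 + 3/19 = 9/19
H(Y) = -[(10/19)·log₂(10/19) + (9/19)·log₂(9/19)]
  = 0.48737 + 0.51063 = 0.9980 bits

H(X|Y) = H(X,Y) - H(Y) = 2.8824 - 0.9980 = 1.8844 bits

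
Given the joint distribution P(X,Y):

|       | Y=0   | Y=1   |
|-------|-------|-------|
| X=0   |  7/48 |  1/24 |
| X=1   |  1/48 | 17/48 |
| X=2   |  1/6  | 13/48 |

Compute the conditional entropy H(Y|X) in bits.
0.6788 bits

H(Y|X) = H(X,Y) - H(X)

H(X,Y) = -Σ_{x,y} P(x,y) log₂ P(x,y). Per-cell terms -P(x,y)·log₂P(x,y):
  X=0: 0.40507, 0.19104
  X=1: 0.11635, 0.53036
  X=2: 0.43083, 0.51039
Sum of the 6 terms: H(X,Y) = 2.1840 bits

Marginal of X (row sums):
  P(X=0) = 7/48 + 1/24 = 3/16
  P(X=1) = 1/48 + 17/48 = 3/8
  P(X=2) = 1/6 + 13/48 = 7/16
H(X) = -[(3/16)·log₂(3/16) + (3/8)·log₂(3/8) + (7/16)·log₂(7/16)]
  = 0.45282 + 0.53064 + 0.52178 = 1.5052 bits

H(Y|X) = H(X,Y) - H(X) = 2.1840 - 1.5052 = 0.6788 bits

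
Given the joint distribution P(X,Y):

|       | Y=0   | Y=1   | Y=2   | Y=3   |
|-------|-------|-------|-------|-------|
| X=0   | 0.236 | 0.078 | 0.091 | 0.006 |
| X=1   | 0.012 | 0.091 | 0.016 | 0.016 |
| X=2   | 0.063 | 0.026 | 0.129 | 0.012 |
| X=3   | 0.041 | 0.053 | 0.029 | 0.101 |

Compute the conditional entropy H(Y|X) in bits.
1.5730 bits

H(Y|X) = H(X,Y) - H(X)

H(X,Y) = -Σ_{x,y} P(x,y) log₂ P(x,y). Per-cell terms -P(x,y)·log₂P(x,y):
  X=0: 0.49162, 0.28707, 0.31468, 0.04428
  X=1: 0.07657, 0.31468, 0.09545, 0.09545
  X=2: 0.25128, 0.13690, 0.38114, 0.07657
  X=3: 0.18894, 0.22461, 0.14813, 0.33406
Sum of the 16 terms: H(X,Y) = 3.4614 bits

Marginal of X (row sums):
  P(X=0) = 0.236 + 0.078 + 0.091 + 0.006 = 0.411
  P(X=1) = 0.012 + 0.091 + 0.016 + 0.016 = 0.135
  P(X=2) = 0.063 + 0.026 + 0.129 + 0.012 = 0.230
  P(X=3) = 0.041 + 0.053 + 0.029 + 0.101 = 0.224
H(X) = -[0.411·log₂(0.411) + 0.135·log₂(0.135) + 0.230·log₂(0.230) + 0.224·log₂(0.224)]
  = 0.52723 + 0.39001 + 0.48767 + 0.48349 = 1.8884 bits

H(Y|X) = H(X,Y) - H(X) = 3.4614 - 1.8884 = 1.5730 bits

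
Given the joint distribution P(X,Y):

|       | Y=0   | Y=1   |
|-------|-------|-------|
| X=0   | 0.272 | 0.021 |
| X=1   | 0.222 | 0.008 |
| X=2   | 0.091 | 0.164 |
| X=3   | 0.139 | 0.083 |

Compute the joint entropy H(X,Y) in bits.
2.6019 bits

H(X,Y) = -Σ_{x,y} P(x,y) log₂ P(x,y). Per-cell terms -P(x,y)·log₂P(x,y):
  X=0: 0.51090, 0.11704
  X=1: 0.48204, 0.05573
  X=2: 0.31468, 0.42775
  X=3: 0.39571, 0.29803
Sum of the 8 terms: H(X,Y) = 2.6019 bits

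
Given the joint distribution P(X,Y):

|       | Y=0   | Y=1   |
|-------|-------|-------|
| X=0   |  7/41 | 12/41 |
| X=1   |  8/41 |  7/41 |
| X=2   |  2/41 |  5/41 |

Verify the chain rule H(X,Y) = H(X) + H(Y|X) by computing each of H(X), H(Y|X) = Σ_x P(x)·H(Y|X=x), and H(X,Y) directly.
H(X) = 1.4803 bits, H(Y|X) = 0.9520 bits, H(X,Y) = 2.4324 bits

Marginal of X (row sums):
  P(X=0) = 7/41 + 12/41 = 19/41
  P(X=1) = 8/41 + 7/41 = 15/41
  P(X=2) = 2/41 + 5/41 = 7/41
H(X) = -[(19/41)·log₂(19/41) + (15/41)·log₂(15/41) + (7/41)·log₂(7/41)]
  = 0.514216 + 0.530730 + 0.435400 = 1.4803 bits

H(Y|X) = Σ_x P(x)·H(Y|X=x):
  X=0: P(X=0) = 19/41, P(Y|X=0) = (7/19, 12/19) → H(Y|X=0) = 0.949452
  X=1: P(X=1) = 15/41, P(Y|X=1) = (8/15, 7/15) → H(Y|X=1) = 0.996792
  X=2: P(X=2) = 7/41, P(Y|X=2) = (2/7, 5/7) → H(Y|X=2) = 0.863121
H(Y|X) = (19/41)·0.949452 + (15/41)·0.996792 + (7/41)·0.863121 = 0.9520 bits

H(X,Y) = -Σ_{x,y} P(x,y) log₂ P(x,y). Per-cell terms -P(x,y)·log₂P(x,y):
  X=0: 0.435400, 0.518807
  X=1: 0.460010, 0.435400
  X=2: 0.212564, 0.370198
Sum of the 6 terms: H(X,Y) = 2.4324 bits

Chain rule check:
  H(X) + H(Y|X) = 1.4803 + 0.9520 = 2.4323 bits
  H(X,Y) = 2.4324 bits
✓ Chain rule verified (Δ = 0.0001 is 4-dp rounding noise: each of the three values was rounded independently).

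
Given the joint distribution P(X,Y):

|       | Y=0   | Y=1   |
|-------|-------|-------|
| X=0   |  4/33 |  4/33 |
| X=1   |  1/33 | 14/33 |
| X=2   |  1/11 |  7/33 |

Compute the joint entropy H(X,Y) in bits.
2.2047 bits

H(X,Y) = -Σ_{x,y} P(x,y) log₂ P(x,y). Per-cell terms -P(x,y)·log₂P(x,y):
  X=0: 0.3690, 0.3690
  X=1: 0.1529, 0.5248
  X=2: 0.3145, 0.4745
Sum of the 6 terms: H(X,Y) = 2.2047 bits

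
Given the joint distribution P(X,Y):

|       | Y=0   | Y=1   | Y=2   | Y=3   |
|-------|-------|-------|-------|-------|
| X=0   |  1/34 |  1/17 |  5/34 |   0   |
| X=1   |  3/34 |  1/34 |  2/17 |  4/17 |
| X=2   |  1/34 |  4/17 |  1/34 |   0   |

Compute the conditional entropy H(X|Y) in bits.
0.9564 bits

H(X|Y) = H(X,Y) - H(Y)

H(X,Y) = -Σ_{x,y} P(x,y) log₂ P(x,y). Per-cell terms -P(x,y)·log₂P(x,y):
  X=0: 0.14963, 0.24044, 0.40670, 0.00000
  X=1: 0.30904, 0.14963, 0.36323, 0.49117
  X=2: 0.14963, 0.49117, 0.14963, 0.00000
  (cells with P = 0 contribute 0)
Sum of the 12 terms: H(X,Y) = 2.9003 bits

Marginal of Y (column sums):
  P(Y=0) = 1/34 + 3/34 + 1/34 = 5/34
  P(Y=1) = 1/17 + 1/34 + 4/17 = 11/34
  P(Y=2) = 5/34 + 2/17 + 1/34 = 5/17
  P(Y=3) = 0 + 4/17 + 0 = 4/17
H(Y) = -[(5/34)·log₂(5/34) + (11/34)·log₂(11/34) + (5/17)·log₂(5/17) + (4/17)·log₂(4/17)]
  = 0.40670 + 0.52672 + 0.51927 + 0.49117 = 1.9439 bits

H(X|Y) = H(X,Y) - H(Y) = 2.9003 - 1.9439 = 0.9564 bits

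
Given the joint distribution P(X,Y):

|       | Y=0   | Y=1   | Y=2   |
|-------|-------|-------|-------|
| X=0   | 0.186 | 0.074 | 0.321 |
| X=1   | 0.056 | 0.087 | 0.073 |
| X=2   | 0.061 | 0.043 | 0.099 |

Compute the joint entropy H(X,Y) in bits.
2.8422 bits

H(X,Y) = -Σ_{x,y} P(x,y) log₂ P(x,y). Per-cell terms -P(x,y)·log₂P(x,y):
  X=0: 0.4514, 0.2780, 0.5262
  X=1: 0.2329, 0.3065, 0.2756
  X=2: 0.2461, 0.1952, 0.3303
Sum of the 9 terms: H(X,Y) = 2.8422 bits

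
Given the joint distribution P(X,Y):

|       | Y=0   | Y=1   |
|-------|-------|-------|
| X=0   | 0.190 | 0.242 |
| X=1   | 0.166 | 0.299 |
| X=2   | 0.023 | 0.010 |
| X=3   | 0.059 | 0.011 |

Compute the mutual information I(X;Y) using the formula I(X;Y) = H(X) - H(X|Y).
0.0511 bits

I(X;Y) = H(X) - H(X|Y)

Marginal of X (row sums):
  P(X=0) = 0.190 + 0.242 = 0.432
  P(X=1) = 0.166 + 0.299 = 0.465
  P(X=2) = 0.023 + 0.010 = 0.033
  P(X=3) = 0.059 + 0.011 = 0.070
H(X) = -[0.432·log₂(0.432) + 0.465·log₂(0.465) + 0.033·log₂(0.033) + 0.070·log₂(0.070)]
  = 0.523107 + 0.513684 + 0.162406 + 0.268555 = 1.46775 bits

Marginal of Y (column sums):
  P(Y=0) = 0.190 + 0.166 + 0.023 + 0.059 = 0.438
  P(Y=1) = 0.242 + 0.299 + 0.010 + 0.011 = 0.562
H(X|Y) = Σ_y P(y)·H(X|Y=y):
  Y=0: P(Y=0) = 0.438, P(X|Y=0) = (95/219, 83/219, 23/438, 59/438) → H(X|Y=0) = 1.666004
  Y=1: P(Y=1) = 0.562, P(X|Y=1) = (121/281, 299/562, 5/281, 11/562) → H(X|Y=1) = 1.222301
H(X|Y) = 0.438·1.666004 + 0.562·1.222301 = 1.41664 bits

I(X;Y) = H(X) - H(X|Y) = 1.46775 - 1.41664 = 0.0511 bits

Cross-check via I(X;Y) = H(X) + H(Y) - H(X,Y): computing H(Y) from the column sums and H(X,Y) from the 8 cells in the same way gives H(Y) = 0.98888 bits and H(X,Y) = 2.40552 bits, so
I(X;Y) = 1.46775 + 0.98888 - 2.40552 = 0.0511 bits ✓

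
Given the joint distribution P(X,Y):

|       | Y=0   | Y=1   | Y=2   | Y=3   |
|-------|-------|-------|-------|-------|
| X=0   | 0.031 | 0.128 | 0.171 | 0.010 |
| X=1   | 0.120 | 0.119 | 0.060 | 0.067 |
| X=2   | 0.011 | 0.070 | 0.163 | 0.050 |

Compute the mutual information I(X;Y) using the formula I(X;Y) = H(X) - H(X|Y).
0.1802 bits

I(X;Y) = H(X) - H(X|Y)

Marginal of X (row sums):
  P(X=0) = 0.031 + 0.128 + 0.171 + 0.010 = 0.340
  P(X=1) = 0.120 + 0.119 + 0.060 + 0.067 = 0.366
  P(X=2) = 0.011 + 0.070 + 0.163 + 0.050 = 0.294
H(X) = -[0.340·log₂(0.340) + 0.366·log₂(0.366) + 0.294·log₂(0.294)]
  = 0.5292 + 0.5307 + 0.5192 = 1.5791 bits

Marginal of Y (column sums):
  P(Y=0) = 0.031 + 0.120 + 0.011 = 0.162
  P(Y=1) = 0.128 + 0.119 + 0.070 = 0.317
  P(Y=2) = 0.171 + 0.060 + 0.163 = 0.394
  P(Y=3) = 0.010 + 0.067 + 0.050 = 0.127
H(X|Y) = Σ_y P(y)·H(X|Y=y):
  Y=0: P(Y=0) = 0.162, P(X|Y=0) = (31/162, 20/27, 11/162) → H(X|Y=0) = 1.0407
  Y=1: P(Y=1) = 0.317, P(X|Y=1) = (128/317, 119/317, 70/317) → H(X|Y=1) = 1.5401
  Y=2: P(Y=2) = 0.394, P(X|Y=2) = (171/394, 30/197, 163/394) → H(X|Y=2) = 1.4629
  Y=3: P(Y=3) = 0.127, P(X|Y=3) = (10/127, 67/127, 50/127) → H(X|Y=3) = 1.3049
H(X|Y) = 0.162·1.0407 + 0.317·1.5401 + 0.394·1.4629 + 0.127·1.3049 = 1.3989 bits

I(X;Y) = H(X) - H(X|Y) = 1.5791 - 1.3989 = 0.1802 bits

Cross-check via I(X;Y) = H(X) + H(Y) - H(X,Y): computing H(Y) from the column sums and H(X,Y) from the 12 cells in the same way gives H(Y) = 1.8583 bits and H(X,Y) = 3.2572 bits, so
I(X;Y) = 1.5791 + 1.8583 - 3.2572 = 0.1802 bits ✓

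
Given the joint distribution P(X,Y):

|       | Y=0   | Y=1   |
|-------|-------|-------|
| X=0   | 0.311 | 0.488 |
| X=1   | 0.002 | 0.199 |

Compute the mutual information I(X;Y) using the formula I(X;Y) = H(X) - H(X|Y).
0.1100 bits

I(X;Y) = H(X) - H(X|Y)

Marginal of X (row sums):
  P(X=0) = 0.311 + 0.488 = 0.799
  P(X=1) = 0.002 + 0.199 = 0.201
H(X) = -[0.799·log₂(0.799) + 0.201·log₂(0.201)]
  = 0.2586623 + 0.4652613 = 0.723924 bits

Marginal of Y (column sums):
  P(Y=0) = 0.311 + 0.002 = 0.313
  P(Y=1) = 0.488 + 0.199 = 0.687
H(X|Y) = Σ_y P(y)·H(X|Y=y):
  Y=0: P(Y=0) = 0.313, P(X|Y=0) = (311/313, 2/313) → H(X|Y=0) = 0.0557706
  Y=1: P(Y=1) = 0.687, P(X|Y=1) = (488/687, 199/687) → H(X|Y=1) = 0.8682884
H(X|Y) = 0.313·0.0557706 + 0.687·0.8682884 = 0.613970 bits

I(X;Y) = H(X) - H(X|Y) = 0.723924 - 0.613970 = 0.1100 bits

Cross-check via I(X;Y) = H(X) + H(Y) - H(X,Y): computing H(Y) from the column sums and H(X,Y) from the 4 cells in the same way gives H(Y) = 0.896606 bits and H(X,Y) = 1.510576 bits, so
I(X;Y) = 0.723924 + 0.896606 - 1.510576 = 0.1100 bits ✓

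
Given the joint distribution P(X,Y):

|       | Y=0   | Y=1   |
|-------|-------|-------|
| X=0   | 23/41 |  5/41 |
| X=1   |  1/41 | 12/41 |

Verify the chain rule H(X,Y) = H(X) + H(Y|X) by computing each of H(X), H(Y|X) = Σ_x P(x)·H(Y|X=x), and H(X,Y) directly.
H(X) = 0.9012 bits, H(Y|X) = 0.5864 bits, H(X,Y) = 1.4875 bits

Marginal of X (row sums):
  P(X=0) = 23/41 + 5/41 = 28/41
  P(X=1) = 1/41 + 12/41 = 13/41
H(X) = -[(28/41)·log₂(28/41) + (13/41)·log₂(13/41)]
  = 0.37574 + 0.52543 = 0.9012 bits

H(Y|X) = Σ_x P(x)·H(Y|X=x):
  X=0: P(X=0) = 28/41, P(Y|X=0) = (23/28, 5/28) → H(Y|X=0) = 0.67694
  X=1: P(X=1) = 13/41, P(Y|X=1) = (1/13, 12/13) → H(Y|X=1) = 0.39124
H(Y|X) = (28/41)·0.67694 + (13/41)·0.39124 = 0.5864 bits

H(X,Y) = -Σ_{x,y} P(x,y) log₂ P(x,y). Per-cell terms -P(x,y)·log₂P(x,y):
  X=0: 0.46785, 0.37020
  X=1: 0.13067, 0.51881
Sum of the 4 terms: H(X,Y) = 1.4875 bits

Chain rule check:
  H(X) + H(Y|X) = 0.9012 + 0.5864 = 1.4876 bits
  H(X,Y) = 1.4875 bits
✓ Chain rule verified (Δ = 0.0001 is 4-dp rounding noise: each of the three values was rounded independently).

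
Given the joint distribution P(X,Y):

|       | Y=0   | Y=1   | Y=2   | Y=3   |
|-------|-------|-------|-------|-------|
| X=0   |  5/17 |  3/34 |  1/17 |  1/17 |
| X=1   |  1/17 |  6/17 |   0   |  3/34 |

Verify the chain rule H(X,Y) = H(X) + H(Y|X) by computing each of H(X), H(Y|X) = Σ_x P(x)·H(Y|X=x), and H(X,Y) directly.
H(X) = 1.0000 bits, H(Y|X) = 1.3890 bits, H(X,Y) = 2.3890 bits

Marginal of X (row sums):
  P(X=0) = 5/17 + 3/34 + 1/17 + 1/17 = 1/2
  P(X=1) = 1/17 + 6/17 + 0 + 3/34 = 1/2
H(X) = -[(1/2)·log₂(1/2) + (1/2)·log₂(1/2)]
  = 0.50000 + 0.50000 = 1.0000 bits

H(Y|X) = Σ_x P(x)·H(Y|X=x):
  X=0: P(X=0) = 1/2, P(Y|X=0) = (10/17, 3/17, 2/17, 2/17) → H(Y|X=0) = 1.61839
  X=1: P(X=1) = 1/2, P(Y|X=1) = (2/17, 12/17, 0, 3/17) → H(Y|X=1) = 1.15955
H(Y|X) = (1/2)·1.61839 + (1/2)·1.15955 = 1.3890 bits

H(X,Y) = -Σ_{x,y} P(x,y) log₂ P(x,y). Per-cell terms -P(x,y)·log₂P(x,y):
  X=0: 0.51927, 0.30904, 0.24044, 0.24044
  X=1: 0.24044, 0.53029, 0.00000, 0.30904
  (cells with P = 0 contribute 0)
Sum of the 8 terms: H(X,Y) = 2.3890 bits

Chain rule check:
  H(X) + H(Y|X) = 1.0000 + 1.3890 = 2.3890 bits
  H(X,Y) = 2.3890 bits
✓ Chain rule verified.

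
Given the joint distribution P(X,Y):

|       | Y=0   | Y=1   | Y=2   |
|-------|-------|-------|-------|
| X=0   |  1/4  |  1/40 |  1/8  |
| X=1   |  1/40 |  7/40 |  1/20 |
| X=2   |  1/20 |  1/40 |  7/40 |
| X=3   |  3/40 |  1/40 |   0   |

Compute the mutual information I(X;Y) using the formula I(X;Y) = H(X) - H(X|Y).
0.4201 bits

I(X;Y) = H(X) - H(X|Y)

Marginal of X (row sums):
  P(X=0) = 1/4 + 1/40 + 1/8 = 2/5
  P(X=1) = 1/40 + 7/40 + 1/20 = 1/4
  P(X=2) = 1/20 + 1/40 + 7/40 = 1/4
  P(X=3) = 3/40 + 1/40 + 0 = 1/10
H(X) = -[(2/5)·log₂(2/5) + (1/4)·log₂(1/4) + (1/4)·log₂(1/4) + (1/10)·log₂(1/10)]
  = 0.5288 + 0.5000 + 0.5000 + 0.3322 = 1.8610 bits

Marginal of Y (column sums):
  P(Y=0) = 1/4 + 1/40 + 1/20 + 3/40 = 2/5
  P(Y=1) = 1/40 + 7/40 + 1/40 + 1/40 = 1/4
  P(Y=2) = 1/8 + 1/20 + 7/40 + 0 = 7/20
H(X|Y) = Σ_y P(y)·H(X|Y=y):
  Y=0: P(Y=0) = 2/5, P(X|Y=0) = (5/8, 1/16, 1/8, 3/16) → H(X|Y=0) = 1.5016
  Y=1: P(Y=1) = 1/4, P(X|Y=1) = (1/10, 7/10, 1/10, 1/10) → H(X|Y=1) = 1.3568
  Y=2: P(Y=2) = 7/20, P(X|Y=2) = (5/14, 1/7, 1/2, 0) → H(X|Y=2) = 1.4316
H(X|Y) = (2/5)·1.5016 + (1/4)·1.3568 + (7/20)·1.4316 = 1.4409 bits

I(X;Y) = H(X) - H(X|Y) = 1.8610 - 1.4409 = 0.4201 bits

Cross-check via I(X;Y) = H(X) + H(Y) - H(X,Y): computing H(Y) from the column sums and H(X,Y) from the 12 cells in the same way gives H(Y) = 1.5589 bits and H(X,Y) = 2.9998 bits, so
I(X;Y) = 1.8610 + 1.5589 - 2.9998 = 0.4201 bits ✓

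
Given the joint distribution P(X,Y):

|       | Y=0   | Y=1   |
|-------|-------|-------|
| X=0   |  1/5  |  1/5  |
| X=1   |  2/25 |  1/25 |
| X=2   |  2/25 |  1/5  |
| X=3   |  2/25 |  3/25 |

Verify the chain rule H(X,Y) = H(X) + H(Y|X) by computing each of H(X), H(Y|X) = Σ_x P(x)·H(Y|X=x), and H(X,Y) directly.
H(X) = 1.8744 bits, H(Y|X) = 0.9461 bits, H(X,Y) = 2.8205 bits

Marginal of X (row sums):
  P(X=0) = 1/5 + 1/5 = 2/5
  P(X=1) = 2/25 + 1/25 = 3/25
  P(X=2) = 2/25 + 1/5 = 7/25
  P(X=3) = 2/25 + 3/25 = 1/5
H(X) = -[(2/5)·log₂(2/5) + (3/25)·log₂(3/25) + (7/25)·log₂(7/25) + (1/5)·log₂(1/5)]
  = 0.528771 + 0.367067 + 0.514220 + 0.464386 = 1.8744 bits

H(Y|X) = Σ_x P(x)·H(Y|X=x):
  X=0: P(X=0) = 2/5, P(Y|X=0) = (1/2, 1/2) → H(Y|X=0) = 1.000000
  X=1: P(X=1) = 3/25, P(Y|X=1) = (2/3, 1/3) → H(Y|X=1) = 0.918296
  X=2: P(X=2) = 7/25, P(Y|X=2) = (2/7, 5/7) → H(Y|X=2) = 0.863121
  X=3: P(X=3) = 1/5, P(Y|X=3) = (2/5, 3/5) → H(Y|X=3) = 0.970951
H(Y|X) = (2/5)·1.000000 + (3/25)·0.918296 + (7/25)·0.863121 + (1/5)·0.970951 = 0.9461 bits

H(X,Y) = -Σ_{x,y} P(x,y) log₂ P(x,y). Per-cell terms -P(x,y)·log₂P(x,y):
  X=0: 0.464386, 0.464386
  X=1: 0.291508, 0.185754
  X=2: 0.291508, 0.464386
  X=3: 0.291508, 0.367067
Sum of the 8 terms: H(X,Y) = 2.8205 bits

Chain rule check:
  H(X) + H(Y|X) = 1.8744 + 0.9461 = 2.8205 bits
  H(X,Y) = 2.8205 bits
✓ Chain rule verified.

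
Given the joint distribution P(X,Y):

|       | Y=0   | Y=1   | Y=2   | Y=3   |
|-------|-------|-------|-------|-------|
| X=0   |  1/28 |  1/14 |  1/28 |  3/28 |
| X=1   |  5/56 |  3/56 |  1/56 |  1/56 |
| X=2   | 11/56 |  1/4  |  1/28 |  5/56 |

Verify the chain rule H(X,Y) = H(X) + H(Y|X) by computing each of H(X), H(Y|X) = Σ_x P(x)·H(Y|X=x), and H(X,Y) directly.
H(X) = 1.4052 bits, H(Y|X) = 1.7443 bits, H(X,Y) = 3.1495 bits

Marginal of X (row sums):
  P(X=0) = 1/28 + 1/14 + 1/28 + 3/28 = 1/4
  P(X=1) = 5/56 + 3/56 + 1/56 + 1/56 = 5/28
  P(X=2) = 11/56 + 1/4 + 1/28 + 5/56 = 4/7
H(X) = -[(1/4)·log₂(1/4) + (5/28)·log₂(5/28) + (4/7)·log₂(4/7)]
  = 0.50000 + 0.44383 + 0.46135 = 1.4052 bits

H(Y|X) = Σ_x P(x)·H(Y|X=x):
  X=0: P(X=0) = 1/4, P(Y|X=0) = (1/7, 2/7, 1/7, 3/7) → H(Y|X=0) = 1.84237
  X=1: P(X=1) = 5/28, P(Y|X=1) = (1/2, 3/10, 1/10, 1/10) → H(Y|X=1) = 1.68548
  X=2: P(X=2) = 4/7, P(Y|X=2) = (11/32, 7/16, 1/16, 5/32) → H(Y|X=2) = 1.71980
H(Y|X) = (1/4)·1.84237 + (5/28)·1.68548 + (4/7)·1.71980 = 1.7443 bits

H(X,Y) = -Σ_{x,y} P(x,y) log₂ P(x,y). Per-cell terms -P(x,y)·log₂P(x,y):
  X=0: 0.17169, 0.27195, 0.17169, 0.34526
  X=1: 0.31120, 0.22620, 0.10370, 0.10370
  X=2: 0.46120, 0.50000, 0.17169, 0.31120
Sum of the 12 terms: H(X,Y) = 3.1495 bits

Chain rule check:
  H(X) + H(Y|X) = 1.4052 + 1.7443 = 3.1495 bits
  H(X,Y) = 3.1495 bits
✓ Chain rule verified.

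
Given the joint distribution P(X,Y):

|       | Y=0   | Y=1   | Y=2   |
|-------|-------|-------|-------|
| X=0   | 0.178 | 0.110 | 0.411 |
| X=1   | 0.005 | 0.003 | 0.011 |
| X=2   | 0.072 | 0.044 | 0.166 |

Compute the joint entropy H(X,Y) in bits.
2.3573 bits

H(X,Y) = -Σ_{x,y} P(x,y) log₂ P(x,y). Per-cell terms -P(x,y)·log₂P(x,y):
  X=0: 0.4432, 0.3503, 0.5272
  X=1: 0.0382, 0.0251, 0.0716
  X=2: 0.2733, 0.1983, 0.4301
Sum of the 9 terms: H(X,Y) = 2.3573 bits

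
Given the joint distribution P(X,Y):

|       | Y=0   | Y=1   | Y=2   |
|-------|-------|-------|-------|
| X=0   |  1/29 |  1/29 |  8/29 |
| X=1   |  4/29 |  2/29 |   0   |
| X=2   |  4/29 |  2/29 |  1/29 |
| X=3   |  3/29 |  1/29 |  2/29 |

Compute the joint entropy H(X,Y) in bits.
3.1078 bits

H(X,Y) = -Σ_{x,y} P(x,y) log₂ P(x,y). Per-cell terms -P(x,y)·log₂P(x,y):
  X=0: 0.1675, 0.1675, 0.5125
  X=1: 0.3942, 0.2661, 0.0000
  X=2: 0.3942, 0.2661, 0.1675
  X=3: 0.3386, 0.1675, 0.2661
  (cells with P = 0 contribute 0)
Sum of the 12 terms: H(X,Y) = 3.1078 bits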